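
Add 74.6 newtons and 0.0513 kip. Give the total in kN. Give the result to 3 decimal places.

74.6 N = 0.0746000 kN and 0.0513 kip = 0.228194 kN.
0.0746000 + 0.228194 ≈ 0.303 kN.

0.303 kilonewtons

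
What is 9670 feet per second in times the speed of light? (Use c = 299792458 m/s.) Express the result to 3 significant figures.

1 foot per second = 1.01670 × 10^-9 c.
So 9670 × 1.01670 × 10^-9 ≈ 9.83 × 10^-6 c.

9.83 × 10^-6 c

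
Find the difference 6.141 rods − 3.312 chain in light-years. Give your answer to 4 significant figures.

-3.778e-15 ly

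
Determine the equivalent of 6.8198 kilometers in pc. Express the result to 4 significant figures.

2.210 × 10^-13 pc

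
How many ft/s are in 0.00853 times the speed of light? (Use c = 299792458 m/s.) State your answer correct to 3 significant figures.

1 c = 9.83571 × 10^8 feet per second.
So 0.00853 × 9.83571 × 10^8 ≈ 8.39 × 10^6 ft/s.

8.39 × 10^6 feet per second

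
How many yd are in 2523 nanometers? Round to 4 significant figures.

2.759e-6 yards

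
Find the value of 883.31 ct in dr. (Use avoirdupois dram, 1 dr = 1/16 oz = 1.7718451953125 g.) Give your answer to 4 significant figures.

99.71 dr

1 carat = 0.112877 dr.
So 883.31 × 0.112877 ≈ 99.71 dr.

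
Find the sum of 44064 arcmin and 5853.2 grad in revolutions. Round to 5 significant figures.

16.673 rev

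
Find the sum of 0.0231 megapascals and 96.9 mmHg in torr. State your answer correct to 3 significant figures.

270 torr

0.0231 MPa = 173.264 torr and 96.9 mmHg = 96.9000 torr.
173.264 + 96.9000 ≈ 270 torr.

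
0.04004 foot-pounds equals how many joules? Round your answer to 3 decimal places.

0.054 J

1 ft·lbf = 1.35582 J.
Thus 0.04004 × 1.35582 ≈ 0.054 J.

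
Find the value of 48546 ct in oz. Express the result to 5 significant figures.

1 ct = 0.00705479 oz.
48546 × 0.00705479 ≈ 342.48 oz.

342.48 oz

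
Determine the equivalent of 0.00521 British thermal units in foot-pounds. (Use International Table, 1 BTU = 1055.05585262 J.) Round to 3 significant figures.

1 British thermal unit = 778.169 foot-pounds.
Thus 0.00521 × 778.169 ≈ 4.05 ft·lbf.

4.05 ft·lbf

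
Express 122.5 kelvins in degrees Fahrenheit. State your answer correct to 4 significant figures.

K = (°F + 459.67) × 5/9.
Applying the formula gives -239.2 °F.

-239.2 degrees Fahrenheit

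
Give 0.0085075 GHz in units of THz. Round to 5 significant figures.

8.5075e-6 THz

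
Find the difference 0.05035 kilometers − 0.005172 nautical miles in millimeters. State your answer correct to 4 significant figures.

40770 millimeters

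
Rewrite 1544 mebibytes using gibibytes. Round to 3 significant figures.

1.51 gibibytes

1 mebibyte = 0.0009765625 GiB.
So 1544 × 0.0009765625 ≈ 1.51 GiB.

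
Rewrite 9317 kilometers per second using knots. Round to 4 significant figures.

1.811 × 10^7 kn

1 km/s = 1943.84 knots.
Thus 9317 × 1943.84 ≈ 1.811 × 10^7 kn.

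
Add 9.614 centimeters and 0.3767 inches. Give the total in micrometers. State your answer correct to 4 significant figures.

9.614 cm = 96140.0 μm and 0.3767 in = 9568.18 μm.
96140.0 + 9568.18 ≈ 105700 μm.

105700 micrometers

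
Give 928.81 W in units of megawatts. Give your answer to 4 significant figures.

0.0009288 MW

1 watt = 1.00000e-6 MW.
Then 928.81 × 1.00000e-6 ≈ 0.0009288 MW.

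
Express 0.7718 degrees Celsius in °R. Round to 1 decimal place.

493.1 °R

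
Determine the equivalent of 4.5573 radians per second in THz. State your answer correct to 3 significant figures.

1 rad/s = 1.59155 × 10^-13 terahertz.
Then 4.5573 × 1.59155 × 10^-13 ≈ 7.25 × 10^-13 THz.

7.25 × 10^-13 terahertz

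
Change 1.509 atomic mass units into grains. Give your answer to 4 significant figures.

1 atomic mass unit = 2.56260 × 10^-23 grains.
Thus 1.509 × 2.56260 × 10^-23 ≈ 3.867 × 10^-23 gr.

3.867 × 10^-23 grains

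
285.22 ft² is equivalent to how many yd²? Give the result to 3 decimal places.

31.691 square yards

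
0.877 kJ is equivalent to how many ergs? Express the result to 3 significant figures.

1 kJ = 1.00000e+10 erg.
So 0.877 × 1.00000e+10 ≈ 8.77e+9 erg.

8.77e+9 ergs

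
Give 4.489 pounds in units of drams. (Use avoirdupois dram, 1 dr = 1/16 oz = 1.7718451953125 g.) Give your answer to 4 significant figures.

1149 dr

1 lb = 256.000 dr.
Thus 4.489 × 256.000 ≈ 1149 dr.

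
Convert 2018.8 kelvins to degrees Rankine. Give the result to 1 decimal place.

°R = K × 9/5.
Applying the formula gives 3633.8 °R.

3633.8 °R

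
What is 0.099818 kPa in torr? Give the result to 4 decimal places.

0.7487 torr

1 kilopascal = 7.50062 torr.
Then 0.099818 × 7.50062 ≈ 0.7487 torr.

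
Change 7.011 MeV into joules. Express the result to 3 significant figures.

1.12 × 10^-12 joules

1 megaelectronvolt = 1.60218 × 10^-13 J.
7.011 × 1.60218 × 10^-13 ≈ 1.12 × 10^-12 J.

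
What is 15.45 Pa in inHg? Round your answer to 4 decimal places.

0.0046 inches of mercury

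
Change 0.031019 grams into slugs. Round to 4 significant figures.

2.125 × 10^-6 slug

1 g = 6.85218 × 10^-5 slugs.
Thus 0.031019 × 6.85218 × 10^-5 ≈ 2.125 × 10^-6 slug.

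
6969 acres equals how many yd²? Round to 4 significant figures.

3.373 × 10^7 yd²

1 acre = 4840.00 yd².
Thus 6969 × 4840.00 ≈ 3.373 × 10^7 yd².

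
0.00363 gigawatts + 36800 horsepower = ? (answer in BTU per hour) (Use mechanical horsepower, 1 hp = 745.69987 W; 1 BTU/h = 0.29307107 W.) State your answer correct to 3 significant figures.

1.06 × 10^8 BTU per hour

0.00363 GW = 1.23861 × 10^7 BTU/h and 36800 hp = 9.36352 × 10^7 BTU/h.
1.23861 × 10^7 + 9.36352 × 10^7 ≈ 1.06 × 10^8 BTU/h.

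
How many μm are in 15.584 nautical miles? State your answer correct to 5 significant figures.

1 nautical mile = 1.85200e+9 μm.
Thus 15.584 × 1.85200e+9 ≈ 2.8862e+10 μm.

2.8862e+10 μm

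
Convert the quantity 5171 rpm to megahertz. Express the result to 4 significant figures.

1 revolution per minute = 1.66667e-8 MHz.
So 5171 × 1.66667e-8 ≈ 8.618e-5 MHz.

8.618e-5 megahertz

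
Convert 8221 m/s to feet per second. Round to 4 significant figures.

26970 feet per second

1 meter per second = 3.28084 ft/s.
Thus 8221 × 3.28084 ≈ 26970 ft/s.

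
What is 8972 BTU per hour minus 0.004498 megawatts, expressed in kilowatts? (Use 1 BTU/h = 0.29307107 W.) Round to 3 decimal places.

8972 BTU/h = 2.62943 kW and 0.004498 MW = 4.49800 kW.
2.62943 − 4.49800 ≈ -1.869 kW.

-1.869 kW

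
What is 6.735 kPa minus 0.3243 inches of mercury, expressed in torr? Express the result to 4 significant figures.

42.28 torr

6.735 kPa = 50.5167 torr and 0.3243 inHg = 8.23722 torr.
50.5167 − 8.23722 ≈ 42.28 torr.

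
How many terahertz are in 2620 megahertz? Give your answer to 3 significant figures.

0.00262 THz

1 MHz = 1.00000 × 10^-6 THz.
2620 × 1.00000 × 10^-6 ≈ 0.00262 THz.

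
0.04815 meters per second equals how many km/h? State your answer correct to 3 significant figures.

0.173 km/h

1 meter per second = 3.60000 km/h.
Thus 0.04815 × 3.60000 ≈ 0.173 km/h.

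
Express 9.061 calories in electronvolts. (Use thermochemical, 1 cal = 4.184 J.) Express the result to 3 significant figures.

1 cal = 2.61145 × 10^19 electronvolts.
Thus 9.061 × 2.61145 × 10^19 ≈ 2.37 × 10^20 eV.

2.37 × 10^20 electronvolts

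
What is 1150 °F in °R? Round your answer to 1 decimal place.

1609.7 degrees Rankine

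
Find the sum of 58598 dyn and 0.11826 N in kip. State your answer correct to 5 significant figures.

58598 dyn = 0.000131734 kip and 0.11826 N = 2.65859e-5 kip.
0.000131734 + 2.65859e-5 ≈ 0.00015832 kip.

0.00015832 kips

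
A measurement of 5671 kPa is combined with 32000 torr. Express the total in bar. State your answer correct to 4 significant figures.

5671 kPa = 56.7100 bar and 32000 torr = 42.6632 bar.
56.7100 + 42.6632 ≈ 99.37 bar.

99.37 bar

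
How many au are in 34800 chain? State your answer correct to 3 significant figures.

4.68 × 10^-6 au

1 chain = 1.34473 × 10^-10 au.
So 34800 × 1.34473 × 10^-10 ≈ 4.68 × 10^-6 au.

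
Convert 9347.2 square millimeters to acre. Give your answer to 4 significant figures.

1 mm² = 2.47105 × 10^-10 acre.
Then 9347.2 × 2.47105 × 10^-10 ≈ 2.310 × 10^-6 acre.

2.310 × 10^-6 acre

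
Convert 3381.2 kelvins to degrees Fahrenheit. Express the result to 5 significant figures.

K = (°F + 459.67) × 5/9.
Applying the formula gives 5626.5 °F.

5626.5 degrees Fahrenheit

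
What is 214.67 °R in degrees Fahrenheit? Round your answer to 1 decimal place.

-245.0 degrees Fahrenheit

°R = °F + 459.67.
Applying the formula gives -245.0 °F.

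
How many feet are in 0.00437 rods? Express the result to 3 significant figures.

1 rod = 16.5000 ft.
Then 0.00437 × 16.5000 ≈ 0.0721 ft.

0.0721 feet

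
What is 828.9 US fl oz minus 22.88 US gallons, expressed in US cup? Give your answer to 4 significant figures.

-262.5 US cup

828.9 US fl oz = 103.6125 US cup and 22.88 US gal = 366.0800 US cup.
103.6125 − 366.0800 ≈ -262.5 US cup.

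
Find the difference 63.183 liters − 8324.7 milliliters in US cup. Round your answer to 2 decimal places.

63.183 L = 267.059 US cup and 8324.7 mL = 35.1864 US cup.
267.059 − 35.1864 ≈ 231.87 US cup.

231.87 US cup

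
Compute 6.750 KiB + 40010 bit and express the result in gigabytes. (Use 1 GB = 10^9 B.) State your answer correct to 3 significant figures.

1.19e-5 GB

6.750 KiB = 6.91200e-6 GB and 40010 bit = 5.00125e-6 GB.
6.91200e-6 + 5.00125e-6 ≈ 1.19e-5 GB.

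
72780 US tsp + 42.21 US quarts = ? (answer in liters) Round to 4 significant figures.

398.7 L

72780 US tsp = 358.727 L and 42.21 US qt = 39.9456 L.
358.727 + 39.9456 ≈ 398.7 L.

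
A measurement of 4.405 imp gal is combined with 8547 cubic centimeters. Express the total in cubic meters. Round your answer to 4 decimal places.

4.405 imp gal = 0.0200255 m³ and 8547 cm³ = 0.00854700 m³.
0.0200255 + 0.00854700 ≈ 0.0286 m³.

0.0286 m³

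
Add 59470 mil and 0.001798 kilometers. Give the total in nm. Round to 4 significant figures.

3.309e+9 nanometers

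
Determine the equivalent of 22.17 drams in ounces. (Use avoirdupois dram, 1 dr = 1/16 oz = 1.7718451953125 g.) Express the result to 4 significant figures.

1.386 oz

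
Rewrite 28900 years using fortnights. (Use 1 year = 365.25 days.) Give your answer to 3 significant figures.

1 year = 26.0893 fortnight.
So 28900 × 26.0893 ≈ 754000 fortnight.

754000 fortnights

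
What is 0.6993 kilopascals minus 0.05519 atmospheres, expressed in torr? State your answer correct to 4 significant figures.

-36.70 torr

0.6993 kPa = 5.24518 torr and 0.05519 atm = 41.9444 torr.
5.24518 − 41.9444 ≈ -36.70 torr.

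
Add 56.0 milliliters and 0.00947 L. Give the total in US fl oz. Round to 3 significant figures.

2.21 US fluid ounces

56.0 mL = 1.89359 US fl oz and 0.00947 L = 0.320219 US fl oz.
1.89359 + 0.320219 ≈ 2.21 US fl oz.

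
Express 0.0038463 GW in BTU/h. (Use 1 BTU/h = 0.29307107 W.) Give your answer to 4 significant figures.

1.312 × 10^7 BTU/h

1 gigawatt = 3.41214 × 10^9 BTU/h.
Then 0.0038463 × 3.41214 × 10^9 ≈ 1.312 × 10^7 BTU/h.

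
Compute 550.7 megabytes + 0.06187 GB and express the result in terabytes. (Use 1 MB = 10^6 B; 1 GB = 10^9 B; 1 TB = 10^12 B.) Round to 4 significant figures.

0.0006126 TB

550.7 MB = 0.000550700 TB and 0.06187 GB = 6.18700e-5 TB.
0.000550700 + 6.18700e-5 ≈ 0.0006126 TB.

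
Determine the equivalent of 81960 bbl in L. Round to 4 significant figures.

1 oil barrel = 158.987 liters.
81960 × 158.987 ≈ 1.303e+7 L.

1.303e+7 liters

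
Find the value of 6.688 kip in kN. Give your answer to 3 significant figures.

29.7 kN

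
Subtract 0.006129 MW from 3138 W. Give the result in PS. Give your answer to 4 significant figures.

-4.067 metric horsepower

3138 W = 4.26649 PS and 0.006129 MW = 8.33312 PS.
4.26649 − 8.33312 ≈ -4.067 PS.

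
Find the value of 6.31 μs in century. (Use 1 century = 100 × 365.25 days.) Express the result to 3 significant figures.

2.00 × 10^-15 century

1 μs = 3.16881 × 10^-16 century.
Thus 6.31 × 3.16881 × 10^-16 ≈ 2.00 × 10^-15 century.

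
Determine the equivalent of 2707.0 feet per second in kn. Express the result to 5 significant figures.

1603.9 knots

1 foot per second = 0.592484 kn.
Thus 2707.0 × 0.592484 ≈ 1603.9 kn.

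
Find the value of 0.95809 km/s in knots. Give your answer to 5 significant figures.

1 kilometer per second = 1943.84 knots.
0.95809 × 1943.84 ≈ 1862.4 kn.

1862.4 kn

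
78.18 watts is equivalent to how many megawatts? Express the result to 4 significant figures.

7.818e-5 MW

1 watt = 1.00000e-6 megawatts.
Then 78.18 × 1.00000e-6 ≈ 7.818e-5 MW.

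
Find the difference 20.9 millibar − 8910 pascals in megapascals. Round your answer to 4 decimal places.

20.9 mbar = 0.00209000 MPa and 8910 Pa = 0.00891000 MPa.
0.00209000 − 0.00891000 ≈ -0.0068 MPa.

-0.0068 MPa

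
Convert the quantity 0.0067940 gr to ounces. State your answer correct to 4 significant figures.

1.553e-5 oz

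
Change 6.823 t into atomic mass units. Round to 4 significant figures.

4.109e+30 u

1 metric ton = 6.02214e+29 u.
Thus 6.823 × 6.02214e+29 ≈ 4.109e+30 u.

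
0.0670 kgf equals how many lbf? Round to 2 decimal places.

0.15 pounds-force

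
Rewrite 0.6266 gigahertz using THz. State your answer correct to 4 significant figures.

0.0006266 THz

1 gigahertz = 0.00100000 THz.
Then 0.6266 × 0.00100000 ≈ 0.0006266 THz.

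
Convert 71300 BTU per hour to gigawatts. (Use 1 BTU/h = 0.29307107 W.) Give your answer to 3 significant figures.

1 BTU/h = 2.93071e-10 GW.
So 71300 × 2.93071e-10 ≈ 2.09e-5 GW.

2.09e-5 GW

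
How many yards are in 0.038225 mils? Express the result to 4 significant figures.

1 mil = 2.77778 × 10^-5 yd.
0.038225 × 2.77778 × 10^-5 ≈ 1.062 × 10^-6 yd.

1.062 × 10^-6 yd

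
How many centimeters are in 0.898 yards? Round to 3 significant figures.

1 yard = 91.4400 cm.
So 0.898 × 91.4400 ≈ 82.1 cm.

82.1 cm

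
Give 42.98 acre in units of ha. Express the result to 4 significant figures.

1 acre = 0.404686 hectares.
42.98 × 0.404686 ≈ 17.39 ha.

17.39 hectares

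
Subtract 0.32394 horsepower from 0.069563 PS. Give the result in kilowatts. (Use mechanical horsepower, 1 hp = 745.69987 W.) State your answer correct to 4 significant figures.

0.069563 PS = 0.0511635 kW and 0.32394 hp = 0.241562 kW.
0.0511635 − 0.241562 ≈ -0.1904 kW.

-0.1904 kW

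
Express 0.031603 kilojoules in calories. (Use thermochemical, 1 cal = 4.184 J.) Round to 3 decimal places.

7.553 calories

1 kJ = 239.006 calories.
Thus 0.031603 × 239.006 ≈ 7.553 cal.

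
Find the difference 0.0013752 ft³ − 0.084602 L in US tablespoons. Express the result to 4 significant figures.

-3.088 US tbsp

0.0013752 ft³ = 2.63353 US tbsp and 0.084602 L = 5.72147 US tbsp.
2.63353 − 5.72147 ≈ -3.088 US tbsp.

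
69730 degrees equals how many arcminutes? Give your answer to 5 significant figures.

1 ° = 60.0000 arcmin.
So 69730 × 60.0000 ≈ 4.1838 × 10^6 arcmin.

4.1838 × 10^6 arcmin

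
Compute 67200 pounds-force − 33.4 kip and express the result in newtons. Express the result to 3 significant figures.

150000 N

67200 lbf = 298920 N and 33.4 kip = 148571 N.
298920 − 148571 ≈ 150000 N.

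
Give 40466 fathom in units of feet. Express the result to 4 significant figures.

242800 feet

1 fathom = 6.00000 ft.
Then 40466 × 6.00000 ≈ 242800 ft.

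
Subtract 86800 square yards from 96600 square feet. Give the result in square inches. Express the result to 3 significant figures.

96600 ft² = 1.39104e+7 in² and 86800 yd² = 1.12493e+8 in².
1.39104e+7 − 1.12493e+8 ≈ -9.86e+7 in².

-9.86e+7 square inches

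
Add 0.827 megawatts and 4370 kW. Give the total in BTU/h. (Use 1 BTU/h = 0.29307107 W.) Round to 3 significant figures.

0.827 MW = 2.82184e+6 BTU/h and 4370 kW = 1.49111e+7 BTU/h.
2.82184e+6 + 1.49111e+7 ≈ 1.77e+7 BTU/h.

1.77e+7 BTU per hour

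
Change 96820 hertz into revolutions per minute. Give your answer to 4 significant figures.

1 hertz = 60.0000 revolutions per minute.
96820 × 60.0000 ≈ 5.809e+6 rpm.

5.809e+6 rpm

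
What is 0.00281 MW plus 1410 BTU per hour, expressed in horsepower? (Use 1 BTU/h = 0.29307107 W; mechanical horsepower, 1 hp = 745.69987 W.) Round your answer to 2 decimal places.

4.32 horsepower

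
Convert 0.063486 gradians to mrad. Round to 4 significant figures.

1 grad = 15.7080 mrad.
So 0.063486 × 15.7080 ≈ 0.9972 mrad.

0.9972 milliradians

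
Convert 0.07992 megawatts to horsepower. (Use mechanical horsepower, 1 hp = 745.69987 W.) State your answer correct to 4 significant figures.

1 MW = 1341.02 hp.
So 0.07992 × 1341.02 ≈ 107.2 hp.

107.2 horsepower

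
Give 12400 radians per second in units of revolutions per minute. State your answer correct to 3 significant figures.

118000 rpm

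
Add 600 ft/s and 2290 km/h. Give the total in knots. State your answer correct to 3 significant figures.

600 ft/s = 355.490 kn and 2290 km/h = 1236.50 kn.
355.490 + 1236.50 ≈ 1590 kn.

1590 knots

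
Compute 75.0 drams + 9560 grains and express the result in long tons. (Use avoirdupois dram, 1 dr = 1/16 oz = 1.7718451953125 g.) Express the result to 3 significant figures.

0.000740 long ton

75.0 dr = 0.000130790 long ton and 9560 gr = 0.000609694 long ton.
0.000130790 + 0.000609694 ≈ 0.000740 long ton.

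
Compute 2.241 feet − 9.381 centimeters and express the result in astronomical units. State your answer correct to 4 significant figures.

3.939 × 10^-12 astronomical units

2.241 ft = 4.56595 × 10^-12 au and 9.381 cm = 6.27081 × 10^-13 au.
4.56595 × 10^-12 − 6.27081 × 10^-13 ≈ 3.939 × 10^-12 au.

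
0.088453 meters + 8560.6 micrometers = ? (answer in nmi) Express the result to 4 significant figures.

5.238 × 10^-5 nmi

0.088453 m = 4.77608 × 10^-5 nmi and 8560.6 μm = 4.62235 × 10^-6 nmi.
4.77608 × 10^-5 + 4.62235 × 10^-6 ≈ 5.238 × 10^-5 nmi.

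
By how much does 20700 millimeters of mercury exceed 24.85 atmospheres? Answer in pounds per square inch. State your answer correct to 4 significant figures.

35.08 psi

20700 mmHg = 400.271 psi and 24.85 atm = 365.194 psi.
400.271 − 365.194 ≈ 35.08 psi.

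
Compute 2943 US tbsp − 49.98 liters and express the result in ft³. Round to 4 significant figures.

-0.2282 cubic feet

2943 US tbsp = 1.53680 ft³ and 49.98 L = 1.76503 ft³.
1.53680 − 1.76503 ≈ -0.2282 ft³.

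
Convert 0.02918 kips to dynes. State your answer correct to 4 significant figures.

1.298 × 10^7 dynes

1 kip = 4.44822 × 10^8 dynes.
Thus 0.02918 × 4.44822 × 10^8 ≈ 1.298 × 10^7 dyn.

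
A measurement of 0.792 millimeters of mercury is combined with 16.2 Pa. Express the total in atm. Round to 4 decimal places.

0.792 mmHg = 0.00104211 atm and 16.2 Pa = 0.000159882 atm.
0.00104211 + 0.000159882 ≈ 0.0012 atm.

0.0012 atmospheres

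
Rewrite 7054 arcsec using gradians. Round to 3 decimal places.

1 arcsecond = 0.000308642 grad.
7054 × 0.000308642 ≈ 2.177 grad.

2.177 grad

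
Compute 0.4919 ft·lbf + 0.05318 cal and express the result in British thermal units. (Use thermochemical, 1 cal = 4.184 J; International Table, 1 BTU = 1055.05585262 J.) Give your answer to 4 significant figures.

0.4919 ft·lbf = 0.000632125 BTU and 0.05318 cal = 0.000210894 BTU.
0.000632125 + 0.000210894 ≈ 0.0008430 BTU.

0.0008430 British thermal units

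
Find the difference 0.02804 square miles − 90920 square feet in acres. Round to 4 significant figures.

15.86 acres

0.02804 mi² = 17.9456 acre and 90920 ft² = 2.08724 acre.
17.9456 − 2.08724 ≈ 15.86 acre.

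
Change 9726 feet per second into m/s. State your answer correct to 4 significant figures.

2964 meters per second

1 ft/s = 0.304800 meters per second.
Then 9726 × 0.304800 ≈ 2964 m/s.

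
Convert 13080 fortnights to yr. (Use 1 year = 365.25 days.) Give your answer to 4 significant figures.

1 fortnight = 0.0383299 years.
13080 × 0.0383299 ≈ 501.4 yr.

501.4 yr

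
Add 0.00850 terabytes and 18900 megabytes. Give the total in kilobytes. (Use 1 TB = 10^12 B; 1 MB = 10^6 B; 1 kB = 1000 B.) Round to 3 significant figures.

0.00850 TB = 8.50000e+6 kB and 18900 MB = 1.89000e+7 kB.
8.50000e+6 + 1.89000e+7 ≈ 2.74e+7 kB.

2.74e+7 kB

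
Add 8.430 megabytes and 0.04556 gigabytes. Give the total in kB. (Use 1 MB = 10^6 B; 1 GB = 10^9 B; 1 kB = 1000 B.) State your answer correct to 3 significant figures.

8.430 MB = 8430.00 kB and 0.04556 GB = 45560.0 kB.
8430.00 + 45560.0 ≈ 54000 kB.

54000 kB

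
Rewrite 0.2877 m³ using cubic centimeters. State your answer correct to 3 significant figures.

288000 cubic centimeters

1 m³ = 1.00000e+6 cubic centimeters.
Thus 0.2877 × 1.00000e+6 ≈ 288000 cm³.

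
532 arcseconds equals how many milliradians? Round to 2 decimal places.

2.58 mrad

1 arcsec = 0.00484814 milliradians.
532 × 0.00484814 ≈ 2.58 mrad.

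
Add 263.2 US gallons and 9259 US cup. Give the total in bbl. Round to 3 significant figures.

263.2 US gal = 6.26667 bbl and 9259 US cup = 13.7783 bbl.
6.26667 + 13.7783 ≈ 20.0 bbl.

20.0 oil barrels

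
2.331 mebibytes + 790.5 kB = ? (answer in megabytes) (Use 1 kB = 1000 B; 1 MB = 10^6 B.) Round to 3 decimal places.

2.331 MiB = 2.44423 MB and 790.5 kB = 0.790500 MB.
2.44423 + 0.790500 ≈ 3.235 MB.

3.235 megabytes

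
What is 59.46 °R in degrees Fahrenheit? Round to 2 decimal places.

°R = °F + 459.67.
Applying the formula gives -400.21 °F.

-400.21 degrees Fahrenheit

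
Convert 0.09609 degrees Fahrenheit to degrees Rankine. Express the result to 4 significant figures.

°R = °F + 459.67.
Applying the formula gives 459.8 °R.

459.8 degrees Rankine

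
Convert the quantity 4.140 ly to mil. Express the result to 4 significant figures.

1.542 × 10^21 mils

1 light-year = 3.72470 × 10^20 mil.
4.140 × 3.72470 × 10^20 ≈ 1.542 × 10^21 mil.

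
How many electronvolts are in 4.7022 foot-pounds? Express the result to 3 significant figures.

1 foot-pound = 8.46235e+18 eV.
So 4.7022 × 8.46235e+18 ≈ 3.98e+19 eV.

3.98e+19 eV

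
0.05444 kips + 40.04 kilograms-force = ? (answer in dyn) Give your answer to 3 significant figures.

0.05444 kip = 2.42161e+7 dyn and 40.04 kgf = 3.92658e+7 dyn.
2.42161e+7 + 3.92658e+7 ≈ 6.35e+7 dyn.

6.35e+7 dynes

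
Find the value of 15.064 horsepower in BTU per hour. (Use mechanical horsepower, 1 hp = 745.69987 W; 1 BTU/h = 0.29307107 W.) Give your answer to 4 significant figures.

38330 BTU per hour

1 horsepower = 2544.43 BTU/h.
Then 15.064 × 2544.43 ≈ 38330 BTU/h.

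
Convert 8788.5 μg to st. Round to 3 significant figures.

1.38 × 10^-6 stone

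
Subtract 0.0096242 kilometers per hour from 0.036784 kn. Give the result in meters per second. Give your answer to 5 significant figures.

0.036784 kn = 0.0189233 m/s and 0.0096242 km/h = 0.00267339 m/s.
0.0189233 − 0.00267339 ≈ 0.016250 m/s.

0.016250 meters per second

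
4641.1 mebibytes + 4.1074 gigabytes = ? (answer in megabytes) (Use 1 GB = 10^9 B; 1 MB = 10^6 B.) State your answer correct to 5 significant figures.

4641.1 MiB = 4866.546 MB and 4.1074 GB = 4107.400 MB.
4866.546 + 4107.400 ≈ 8973.9 MB.

8973.9 megabytes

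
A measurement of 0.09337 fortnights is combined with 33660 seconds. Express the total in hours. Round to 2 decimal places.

0.09337 fortnight = 31.3723 h and 33660 s = 9.35000 h.
31.3723 + 9.35000 ≈ 40.72 h.

40.72 hours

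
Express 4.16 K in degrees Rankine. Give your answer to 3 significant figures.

7.49 °R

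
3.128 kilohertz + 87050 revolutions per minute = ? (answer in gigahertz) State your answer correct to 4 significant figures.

4.579e-6 GHz

3.128 kHz = 3.12800e-6 GHz and 87050 rpm = 1.45083e-6 GHz.
3.12800e-6 + 1.45083e-6 ≈ 4.579e-6 GHz.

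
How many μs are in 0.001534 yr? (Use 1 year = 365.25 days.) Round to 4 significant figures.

4.841 × 10^10 μs

1 yr = 3.15576 × 10^13 microseconds.
Thus 0.001534 × 3.15576 × 10^13 ≈ 4.841 × 10^10 μs.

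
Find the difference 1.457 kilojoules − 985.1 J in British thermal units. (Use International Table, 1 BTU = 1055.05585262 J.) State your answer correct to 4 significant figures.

0.4473 BTU

1.457 kJ = 1.38097 BTU and 985.1 J = 0.933695 BTU.
1.38097 − 0.933695 ≈ 0.4473 BTU.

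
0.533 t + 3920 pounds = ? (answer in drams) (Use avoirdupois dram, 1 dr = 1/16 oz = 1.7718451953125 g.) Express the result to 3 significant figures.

1.30 × 10^6 drams

0.533 t = 300816 dr and 3920 lb = 1.00352 × 10^6 dr.
300816 + 1.00352 × 10^6 ≈ 1.30 × 10^6 dr.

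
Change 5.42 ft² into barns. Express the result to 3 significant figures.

5.04e+27 barn

1 square foot = 9.29030e+26 barn.
So 5.42 × 9.29030e+26 ≈ 5.04e+27 barn.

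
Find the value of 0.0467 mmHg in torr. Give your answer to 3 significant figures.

0.0467 torr

1 millimeter of mercury = 1.00000 torr.
0.0467 × 1.00000 ≈ 0.0467 torr.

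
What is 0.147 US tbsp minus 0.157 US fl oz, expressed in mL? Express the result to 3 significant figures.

-2.47 mL

0.147 US tbsp = 2.17365 mL and 0.157 US fl oz = 4.64304 mL.
2.17365 − 4.64304 ≈ -2.47 mL.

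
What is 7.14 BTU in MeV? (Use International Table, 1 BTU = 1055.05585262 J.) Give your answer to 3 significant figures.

4.70e+16 MeV

1 British thermal unit = 6.58514e+15 MeV.
So 7.14 × 6.58514e+15 ≈ 4.70e+16 MeV.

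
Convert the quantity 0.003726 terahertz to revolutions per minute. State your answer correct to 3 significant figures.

2.24 × 10^11 rpm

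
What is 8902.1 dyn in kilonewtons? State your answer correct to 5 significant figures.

1 dyne = 1.00000e-8 kN.
Thus 8902.1 × 1.00000e-8 ≈ 8.9021e-5 kN.

8.9021e-5 kN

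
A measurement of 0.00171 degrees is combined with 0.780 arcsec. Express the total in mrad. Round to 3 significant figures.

0.0336 mrad

0.00171 ° = 0.0298451 mrad and 0.780 arcsec = 0.00378155 mrad.
0.0298451 + 0.00378155 ≈ 0.0336 mrad.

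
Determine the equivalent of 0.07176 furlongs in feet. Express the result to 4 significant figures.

1 furlong = 660.000 feet.
Thus 0.07176 × 660.000 ≈ 47.36 ft.

47.36 feet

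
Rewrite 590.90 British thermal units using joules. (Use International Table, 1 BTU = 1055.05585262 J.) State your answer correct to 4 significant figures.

623400 joules

1 BTU = 1055.06 J.
Thus 590.90 × 1055.06 ≈ 623400 J.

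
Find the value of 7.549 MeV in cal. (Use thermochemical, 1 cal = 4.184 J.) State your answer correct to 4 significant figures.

2.891e-13 cal

1 megaelectronvolt = 3.82929e-14 cal.
Thus 7.549 × 3.82929e-14 ≈ 2.891e-13 cal.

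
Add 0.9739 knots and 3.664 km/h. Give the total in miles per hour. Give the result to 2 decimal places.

3.40 mph

0.9739 kn = 1.12074 mph and 3.664 km/h = 2.27670 mph.
1.12074 + 2.27670 ≈ 3.40 mph.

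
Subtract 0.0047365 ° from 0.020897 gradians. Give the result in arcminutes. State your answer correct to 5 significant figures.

0.84425 arcminutes

0.020897 grad = 1.12844 arcmin and 0.0047365 ° = 0.284190 arcmin.
1.12844 − 0.284190 ≈ 0.84425 arcmin.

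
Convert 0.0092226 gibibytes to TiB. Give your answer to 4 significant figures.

9.006 × 10^-6 tebibytes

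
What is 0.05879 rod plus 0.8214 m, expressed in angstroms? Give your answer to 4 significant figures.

1.117 × 10^10 angstroms

0.05879 rod = 2.95667 × 10^9 Å and 0.8214 m = 8.21400 × 10^9 Å.
2.95667 × 10^9 + 8.21400 × 10^9 ≈ 1.117 × 10^10 Å.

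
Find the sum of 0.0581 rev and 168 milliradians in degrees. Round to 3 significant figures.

0.0581 rev = 20.9160 ° and 168 mrad = 9.62569 °.
20.9160 + 9.62569 ≈ 30.5 °.

30.5 degrees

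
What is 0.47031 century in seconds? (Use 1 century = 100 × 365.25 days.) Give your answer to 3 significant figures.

1.48e+9 s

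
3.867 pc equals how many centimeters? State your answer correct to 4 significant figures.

1.193 × 10^19 centimeters

1 parsec = 3.08568 × 10^18 cm.
Then 3.867 × 3.08568 × 10^18 ≈ 1.193 × 10^19 cm.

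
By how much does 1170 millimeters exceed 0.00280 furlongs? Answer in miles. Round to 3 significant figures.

0.000377 mi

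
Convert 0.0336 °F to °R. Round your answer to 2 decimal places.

°R = °F + 459.67.
Applying the formula gives 459.70 °R.

459.70 °R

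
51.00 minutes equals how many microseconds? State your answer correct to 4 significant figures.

3.060 × 10^9 μs

1 min = 6.00000 × 10^7 μs.
So 51.00 × 6.00000 × 10^7 ≈ 3.060 × 10^9 μs.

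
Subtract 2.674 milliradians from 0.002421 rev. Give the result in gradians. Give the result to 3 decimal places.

0.002421 rev = 0.968400 grad and 2.674 mrad = 0.170232 grad.
0.968400 − 0.170232 ≈ 0.798 grad.

0.798 grad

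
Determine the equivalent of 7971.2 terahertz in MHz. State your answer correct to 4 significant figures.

1 terahertz = 1.00000e+6 MHz.
Then 7971.2 × 1.00000e+6 ≈ 7.971e+9 MHz.

7.971e+9 megahertz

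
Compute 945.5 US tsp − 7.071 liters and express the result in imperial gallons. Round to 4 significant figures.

-0.5303 imp gal

945.5 US tsp = 1.02512 imp gal and 7.071 L = 1.55540 imp gal.
1.02512 − 1.55540 ≈ -0.5303 imp gal.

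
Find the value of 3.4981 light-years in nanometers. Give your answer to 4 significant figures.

3.309e+25 nm

1 light-year = 9.46073e+24 nm.
3.4981 × 9.46073e+24 ≈ 3.309e+25 nm.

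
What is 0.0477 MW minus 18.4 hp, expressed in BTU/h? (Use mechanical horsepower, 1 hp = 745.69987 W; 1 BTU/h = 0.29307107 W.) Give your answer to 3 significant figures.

116000 BTU per hour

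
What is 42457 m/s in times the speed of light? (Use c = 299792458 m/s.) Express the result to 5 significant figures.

1 m/s = 3.33564e-9 times the speed of light.
42457 × 3.33564e-9 ≈ 0.00014162 c.

0.00014162 times the speed of light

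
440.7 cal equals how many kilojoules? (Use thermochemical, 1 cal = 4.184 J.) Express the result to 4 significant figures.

1.844 kJ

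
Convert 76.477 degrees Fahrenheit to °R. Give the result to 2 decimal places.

°R = °F + 459.67.
Applying the formula gives 536.15 °R.

536.15 °R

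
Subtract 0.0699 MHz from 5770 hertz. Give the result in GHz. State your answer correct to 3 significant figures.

-6.41 × 10^-5 GHz

5770 Hz = 5.77000 × 10^-6 GHz and 0.0699 MHz = 6.99000 × 10^-5 GHz.
5.77000 × 10^-6 − 6.99000 × 10^-5 ≈ -6.41 × 10^-5 GHz.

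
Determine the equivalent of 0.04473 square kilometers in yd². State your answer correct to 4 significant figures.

53500 square yards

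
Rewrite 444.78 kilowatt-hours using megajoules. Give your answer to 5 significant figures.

1 kilowatt-hour = 3.60000 megajoules.
Thus 444.78 × 3.60000 ≈ 1601.2 MJ.

1601.2 megajoules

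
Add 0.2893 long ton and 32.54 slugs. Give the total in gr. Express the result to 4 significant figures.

1.186e+7 grains

0.2893 long ton = 4.53622e+6 gr and 32.54 slug = 7.32860e+6 gr.
4.53622e+6 + 7.32860e+6 ≈ 1.186e+7 gr.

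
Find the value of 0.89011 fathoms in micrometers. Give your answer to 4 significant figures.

1.628 × 10^6 μm

1 fathom = 1.82880 × 10^6 μm.
So 0.89011 × 1.82880 × 10^6 ≈ 1.628 × 10^6 μm.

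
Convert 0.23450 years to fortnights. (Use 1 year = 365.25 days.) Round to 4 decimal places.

6.1179 fortnights

1 year = 26.0893 fortnights.
0.23450 × 26.0893 ≈ 6.1179 fortnight.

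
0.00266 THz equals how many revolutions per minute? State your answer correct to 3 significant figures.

1.60e+11 revolutions per minute

1 terahertz = 6.00000e+13 rpm.
Thus 0.00266 × 6.00000e+13 ≈ 1.60e+11 rpm.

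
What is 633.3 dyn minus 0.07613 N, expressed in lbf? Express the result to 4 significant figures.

-0.01569 pounds-force

633.3 dyn = 0.00142372 lbf and 0.07613 N = 0.0171147 lbf.
0.00142372 − 0.0171147 ≈ -0.01569 lbf.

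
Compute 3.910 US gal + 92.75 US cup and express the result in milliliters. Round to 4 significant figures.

36740 mL

3.910 US gal = 14801.0 mL and 92.75 US cup = 21943.6 mL.
14801.0 + 21943.6 ≈ 36740 mL.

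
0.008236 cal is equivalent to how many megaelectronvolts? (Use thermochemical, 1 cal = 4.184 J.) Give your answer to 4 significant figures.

2.151e+11 megaelectronvolts

1 calorie = 2.61145e+13 MeV.
So 0.008236 × 2.61145e+13 ≈ 2.151e+11 MeV.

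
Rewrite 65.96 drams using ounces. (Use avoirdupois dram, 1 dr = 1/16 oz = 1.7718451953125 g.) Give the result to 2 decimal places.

1 dr = 0.0625000 ounces.
65.96 × 0.0625000 ≈ 4.12 oz.

4.12 oz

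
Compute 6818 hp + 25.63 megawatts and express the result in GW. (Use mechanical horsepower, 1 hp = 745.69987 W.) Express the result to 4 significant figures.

6818 hp = 0.00508418 GW and 25.63 MW = 0.0256300 GW.
0.00508418 + 0.0256300 ≈ 0.03071 GW.

0.03071 GW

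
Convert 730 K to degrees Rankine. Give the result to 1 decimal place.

°R = K × 9/5.
Applying the formula gives 1314.0 °R.

1314.0 degrees Rankine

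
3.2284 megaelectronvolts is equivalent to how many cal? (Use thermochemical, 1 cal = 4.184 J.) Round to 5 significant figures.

1 megaelectronvolt = 3.82929e-14 cal.
3.2284 × 3.82929e-14 ≈ 1.2362e-13 cal.

1.2362e-13 calories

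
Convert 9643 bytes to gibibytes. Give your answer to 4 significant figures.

1 B = 9.31323 × 10^-10 GiB.
So 9643 × 9.31323 × 10^-10 ≈ 8.981 × 10^-6 GiB.

8.981 × 10^-6 gibibytes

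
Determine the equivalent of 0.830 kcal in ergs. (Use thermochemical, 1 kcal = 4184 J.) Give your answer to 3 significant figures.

3.47 × 10^10 erg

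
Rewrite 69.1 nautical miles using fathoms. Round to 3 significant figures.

1 nmi = 1012.69 fathom.
Then 69.1 × 1012.69 ≈ 70000 fathom.

70000 fathoms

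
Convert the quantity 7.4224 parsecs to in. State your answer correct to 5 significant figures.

9.0170 × 10^18 inches

1 parsec = 1.21483 × 10^18 in.
Thus 7.4224 × 1.21483 × 10^18 ≈ 9.0170 × 10^18 in.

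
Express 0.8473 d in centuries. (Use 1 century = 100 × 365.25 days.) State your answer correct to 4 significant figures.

1 day = 2.73785e-5 century.
So 0.8473 × 2.73785e-5 ≈ 2.320e-5 century.

2.320e-5 century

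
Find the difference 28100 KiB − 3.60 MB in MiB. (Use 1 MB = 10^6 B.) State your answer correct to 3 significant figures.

28100 KiB = 27.4414 MiB and 3.60 MB = 3.43323 MiB.
27.4414 − 3.43323 ≈ 24.0 MiB.

24.0 MiB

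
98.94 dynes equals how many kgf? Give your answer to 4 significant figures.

0.0001009 kgf

1 dyn = 1.01972 × 10^-6 kgf.
Then 98.94 × 1.01972 × 10^-6 ≈ 0.0001009 kgf.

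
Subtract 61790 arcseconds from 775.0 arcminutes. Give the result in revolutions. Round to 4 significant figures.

-0.01180 rev

775.0 arcmin = 0.0358796 rev and 61790 arcsec = 0.0476775 rev.
0.0358796 − 0.0476775 ≈ -0.01180 rev.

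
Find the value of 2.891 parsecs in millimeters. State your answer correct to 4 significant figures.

1 parsec = 3.08568 × 10^19 mm.
So 2.891 × 3.08568 × 10^19 ≈ 8.921 × 10^19 mm.

8.921 × 10^19 mm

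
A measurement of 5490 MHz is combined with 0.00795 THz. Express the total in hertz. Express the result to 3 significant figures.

1.34 × 10^10 Hz

5490 MHz = 5.49000 × 10^9 Hz and 0.00795 THz = 7.95000 × 10^9 Hz.
5.49000 × 10^9 + 7.95000 × 10^9 ≈ 1.34 × 10^10 Hz.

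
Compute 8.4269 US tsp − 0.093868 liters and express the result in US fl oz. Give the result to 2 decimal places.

-1.77 US fl oz

8.4269 US tsp = 1.40448 US fl oz and 0.093868 L = 3.17405 US fl oz.
1.40448 − 3.17405 ≈ -1.77 US fl oz.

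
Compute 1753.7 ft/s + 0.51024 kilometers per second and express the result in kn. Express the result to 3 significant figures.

2030 kn

1753.7 ft/s = 1039.04 kn and 0.51024 km/s = 991.827 kn.
1039.04 + 991.827 ≈ 2030 kn.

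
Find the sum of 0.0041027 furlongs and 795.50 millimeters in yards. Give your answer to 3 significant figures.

0.0041027 furlong = 0.902594 yd and 795.50 mm = 0.869969 yd.
0.902594 + 0.869969 ≈ 1.77 yd.

1.77 yd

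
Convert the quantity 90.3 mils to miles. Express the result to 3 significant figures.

1.43e-6 mi

1 mil = 1.57828e-8 mi.
90.3 × 1.57828e-8 ≈ 1.43e-6 mi.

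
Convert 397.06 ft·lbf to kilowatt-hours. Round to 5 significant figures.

1 ft·lbf = 3.76616e-7 kWh.
Thus 397.06 × 3.76616e-7 ≈ 0.00014954 kWh.

0.00014954 kilowatt-hours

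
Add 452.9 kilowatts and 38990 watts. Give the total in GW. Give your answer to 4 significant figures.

452.9 kW = 0.000452900 GW and 38990 W = 3.89900 × 10^-5 GW.
0.000452900 + 3.89900 × 10^-5 ≈ 0.0004919 GW.

0.0004919 gigawatts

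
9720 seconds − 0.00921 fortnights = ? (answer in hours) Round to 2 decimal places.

-0.39 h

9720 s = 2.70000 h and 0.00921 fortnight = 3.09456 h.
2.70000 − 3.09456 ≈ -0.39 h.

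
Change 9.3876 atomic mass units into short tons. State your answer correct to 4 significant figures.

1.718e-29 short tons

1 atomic mass unit = 1.83043e-30 short ton.
Then 9.3876 × 1.83043e-30 ≈ 1.718e-29 short ton.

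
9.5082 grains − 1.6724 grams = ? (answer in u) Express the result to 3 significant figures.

-6.36e+23 u

9.5082 gr = 3.71037e+23 u and 1.6724 g = 1.00714e+24 u.
3.71037e+23 − 1.00714e+24 ≈ -6.36e+23 u.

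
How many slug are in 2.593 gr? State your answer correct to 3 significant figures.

1 grain = 4.44014e-6 slug.
Then 2.593 × 4.44014e-6 ≈ 1.15e-5 slug.

1.15e-5 slug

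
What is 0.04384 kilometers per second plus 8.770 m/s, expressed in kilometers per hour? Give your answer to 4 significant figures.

0.04384 km/s = 157.824 km/h and 8.770 m/s = 31.5720 km/h.
157.824 + 31.5720 ≈ 189.4 km/h.

189.4 km/h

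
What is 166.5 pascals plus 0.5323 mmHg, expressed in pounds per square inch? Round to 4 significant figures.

0.03444 psi

166.5 Pa = 0.0241488 psi and 0.5323 mmHg = 0.0102930 psi.
0.0241488 + 0.0102930 ≈ 0.03444 psi.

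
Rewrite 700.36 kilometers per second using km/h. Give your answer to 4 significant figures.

2.521 × 10^6 kilometers per hour

1 km/s = 3600.00 kilometers per hour.
Thus 700.36 × 3600.00 ≈ 2.521 × 10^6 km/h.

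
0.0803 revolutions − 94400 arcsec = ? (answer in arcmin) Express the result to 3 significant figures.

161 arcminutes

0.0803 rev = 1734.48 arcmin and 94400 arcsec = 1573.33 arcmin.
1734.48 − 1573.33 ≈ 161 arcmin.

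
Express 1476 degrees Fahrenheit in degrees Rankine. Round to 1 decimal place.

1935.7 °R

°R = °F + 459.67.
Applying the formula gives 1935.7 °R.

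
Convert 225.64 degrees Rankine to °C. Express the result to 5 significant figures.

°R = (°C + 273.15) × 9/5.
Applying the formula gives -147.79 °C.

-147.79 degrees Celsius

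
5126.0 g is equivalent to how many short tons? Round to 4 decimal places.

0.0057 short ton

1 g = 1.10231 × 10^-6 short ton.
So 5126.0 × 1.10231 × 10^-6 ≈ 0.0057 short ton.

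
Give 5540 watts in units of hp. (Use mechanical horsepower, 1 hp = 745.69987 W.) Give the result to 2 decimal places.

1 W = 0.00134102 hp.
So 5540 × 0.00134102 ≈ 7.43 hp.

7.43 horsepower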